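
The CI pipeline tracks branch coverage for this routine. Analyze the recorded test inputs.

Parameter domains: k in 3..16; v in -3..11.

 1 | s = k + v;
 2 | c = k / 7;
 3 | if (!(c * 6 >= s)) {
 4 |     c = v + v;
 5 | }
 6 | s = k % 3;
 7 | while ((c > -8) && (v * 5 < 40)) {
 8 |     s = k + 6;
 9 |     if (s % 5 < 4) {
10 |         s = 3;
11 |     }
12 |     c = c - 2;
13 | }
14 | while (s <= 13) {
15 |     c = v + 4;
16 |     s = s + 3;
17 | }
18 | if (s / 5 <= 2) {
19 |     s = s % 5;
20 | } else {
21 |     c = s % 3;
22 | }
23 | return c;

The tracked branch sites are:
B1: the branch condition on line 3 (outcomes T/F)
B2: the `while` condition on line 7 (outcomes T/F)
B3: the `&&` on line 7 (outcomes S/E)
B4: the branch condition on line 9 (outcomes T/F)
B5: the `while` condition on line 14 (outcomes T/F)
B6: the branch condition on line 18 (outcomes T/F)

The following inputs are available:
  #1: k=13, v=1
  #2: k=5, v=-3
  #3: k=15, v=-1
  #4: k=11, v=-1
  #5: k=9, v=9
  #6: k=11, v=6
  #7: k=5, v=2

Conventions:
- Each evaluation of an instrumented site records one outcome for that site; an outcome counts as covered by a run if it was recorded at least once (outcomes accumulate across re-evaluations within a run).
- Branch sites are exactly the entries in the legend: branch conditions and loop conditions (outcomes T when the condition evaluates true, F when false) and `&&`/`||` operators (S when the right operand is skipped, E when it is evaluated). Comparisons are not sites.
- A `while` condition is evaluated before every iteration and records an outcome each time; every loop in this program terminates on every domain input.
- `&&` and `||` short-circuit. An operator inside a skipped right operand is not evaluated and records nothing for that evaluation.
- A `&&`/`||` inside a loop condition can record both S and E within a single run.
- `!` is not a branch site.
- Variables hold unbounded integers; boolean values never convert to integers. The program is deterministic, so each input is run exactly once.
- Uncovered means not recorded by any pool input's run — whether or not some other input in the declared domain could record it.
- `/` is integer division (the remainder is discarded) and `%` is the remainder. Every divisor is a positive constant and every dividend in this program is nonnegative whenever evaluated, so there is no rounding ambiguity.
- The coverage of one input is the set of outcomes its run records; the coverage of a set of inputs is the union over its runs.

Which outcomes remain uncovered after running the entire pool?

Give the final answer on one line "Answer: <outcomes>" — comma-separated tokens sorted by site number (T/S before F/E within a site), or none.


#1 (k=13, v=1) -> B1->T, B3->E, B2->T, B4->F, B3->E, B2->T, B4->F, B3->E, B2->T, B4->F, B3->E, B2->T, B4->F, B3->E, ...; covered: B1=T, B2=T, B2=F, B3=S, B3=E, B4=F, B5=F, B6=F
#2 (k=5, v=-3) -> B1->T, B3->E, B2->T, B4->T, B3->S, B2->F, B5->T, B5->T, B5->T, B5->T, B5->F, B6->F; covered: B1=T, B2=T, B2=F, B3=S, B3=E, B4=T, B5=T, B5=F, B6=F
#3 (k=15, v=-1) -> B1->T, B3->E, B2->T, B4->T, B3->E, B2->T, B4->T, B3->E, B2->T, B4->T, B3->S, B2->F, B5->T, B5->T, ...; covered: B1=T, B2=T, B2=F, B3=S, B3=E, B4=T, B5=T, B5=F, B6=F
#4 (k=11, v=-1) -> B1->T, B3->E, B2->T, B4->T, B3->E, B2->T, B4->T, B3->E, B2->T, B4->T, B3->S, B2->F, B5->T, B5->T, ...; covered: B1=T, B2=T, B2=F, B3=S, B3=E, B4=T, B5=T, B5=F, B6=F
#5 (k=9, v=9) -> B1->T, B3->E, B2->F, B5->T, B5->T, B5->T, B5->T, B5->T, B5->F, B6->F; covered: B1=T, B2=F, B3=E, B5=T, B5=F, B6=F
#6 (k=11, v=6) -> B1->T, B3->E, B2->T, B4->T, B3->E, B2->T, B4->T, B3->E, B2->T, B4->T, B3->E, B2->T, B4->T, B3->E, ...; covered: B1=T, B2=T, B2=F, B3=S, B3=E, B4=T, B5=T, B5=F, B6=F
#7 (k=5, v=2) -> B1->T, B3->E, B2->T, B4->T, B3->E, B2->T, B4->T, B3->E, B2->T, B4->T, B3->E, B2->T, B4->T, B3->E, ...; covered: B1=T, B2=T, B2=F, B3=S, B3=E, B4=T, B5=T, B5=F, B6=F
union over the pool: B1=T, B2=T, B2=F, B3=S, B3=E, B4=T, B4=F, B5=T, B5=F, B6=F
uncovered (2 of 12): B1=F, B6=T
Answer: B1=F, B6=T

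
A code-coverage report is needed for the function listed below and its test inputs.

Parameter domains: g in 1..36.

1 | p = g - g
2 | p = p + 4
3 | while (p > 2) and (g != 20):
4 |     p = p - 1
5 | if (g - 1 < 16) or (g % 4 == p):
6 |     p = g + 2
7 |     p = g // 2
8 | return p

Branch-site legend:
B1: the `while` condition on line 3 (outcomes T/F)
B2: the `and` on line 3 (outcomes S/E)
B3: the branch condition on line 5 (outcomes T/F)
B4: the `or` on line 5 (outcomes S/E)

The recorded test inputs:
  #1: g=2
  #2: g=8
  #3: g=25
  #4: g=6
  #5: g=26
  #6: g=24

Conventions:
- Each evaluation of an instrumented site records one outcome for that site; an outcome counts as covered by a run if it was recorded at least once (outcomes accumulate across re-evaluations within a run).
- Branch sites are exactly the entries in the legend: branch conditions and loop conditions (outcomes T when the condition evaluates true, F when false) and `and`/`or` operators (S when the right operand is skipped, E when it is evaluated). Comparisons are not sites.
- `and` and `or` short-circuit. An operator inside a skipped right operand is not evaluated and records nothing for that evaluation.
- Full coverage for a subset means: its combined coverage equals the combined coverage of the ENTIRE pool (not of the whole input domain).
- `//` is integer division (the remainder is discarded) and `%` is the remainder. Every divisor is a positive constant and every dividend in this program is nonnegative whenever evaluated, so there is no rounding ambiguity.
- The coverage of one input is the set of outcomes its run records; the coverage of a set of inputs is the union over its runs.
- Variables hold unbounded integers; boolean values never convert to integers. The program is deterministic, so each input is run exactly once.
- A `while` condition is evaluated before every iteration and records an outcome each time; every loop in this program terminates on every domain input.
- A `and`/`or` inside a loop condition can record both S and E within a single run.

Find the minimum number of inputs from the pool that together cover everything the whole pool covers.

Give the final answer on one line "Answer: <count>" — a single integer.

test 1 (g=2) fires B2->E, B1->T, B2->E, B1->T, B2->S, B1->F, B4->S, B3->T; hits B1=T, B1=F, B2=S, B2=E, B3=T, B4=S
test 2 (g=8) fires B2->E, B1->T, B2->E, B1->T, B2->S, B1->F, B4->S, B3->T; hits B1=T, B1=F, B2=S, B2=E, B3=T, B4=S
test 3 (g=25) fires B2->E, B1->T, B2->E, B1->T, B2->S, B1->F, B4->E, B3->F; hits B1=T, B1=F, B2=S, B2=E, B3=F, B4=E
test 4 (g=6) fires B2->E, B1->T, B2->E, B1->T, B2->S, B1->F, B4->S, B3->T; hits B1=T, B1=F, B2=S, B2=E, B3=T, B4=S
test 5 (g=26) fires B2->E, B1->T, B2->E, B1->T, B2->S, B1->F, B4->E, B3->T; hits B1=T, B1=F, B2=S, B2=E, B3=T, B4=E
test 6 (g=24) fires B2->E, B1->T, B2->E, B1->T, B2->S, B1->F, B4->E, B3->F; hits B1=T, B1=F, B2=S, B2=E, B3=F, B4=E
together the pool reaches 8 outcomes: B1=T, B1=F, B2=S, B2=E, B3=T, B3=F, B4=S, B4=E
size 1 is not enough: best union over all size-1 subsets is 6/8
at size 2, {1, 3} reaches all 8 outcomes; every lexicographically earlier size-2 subset fails

Answer: 2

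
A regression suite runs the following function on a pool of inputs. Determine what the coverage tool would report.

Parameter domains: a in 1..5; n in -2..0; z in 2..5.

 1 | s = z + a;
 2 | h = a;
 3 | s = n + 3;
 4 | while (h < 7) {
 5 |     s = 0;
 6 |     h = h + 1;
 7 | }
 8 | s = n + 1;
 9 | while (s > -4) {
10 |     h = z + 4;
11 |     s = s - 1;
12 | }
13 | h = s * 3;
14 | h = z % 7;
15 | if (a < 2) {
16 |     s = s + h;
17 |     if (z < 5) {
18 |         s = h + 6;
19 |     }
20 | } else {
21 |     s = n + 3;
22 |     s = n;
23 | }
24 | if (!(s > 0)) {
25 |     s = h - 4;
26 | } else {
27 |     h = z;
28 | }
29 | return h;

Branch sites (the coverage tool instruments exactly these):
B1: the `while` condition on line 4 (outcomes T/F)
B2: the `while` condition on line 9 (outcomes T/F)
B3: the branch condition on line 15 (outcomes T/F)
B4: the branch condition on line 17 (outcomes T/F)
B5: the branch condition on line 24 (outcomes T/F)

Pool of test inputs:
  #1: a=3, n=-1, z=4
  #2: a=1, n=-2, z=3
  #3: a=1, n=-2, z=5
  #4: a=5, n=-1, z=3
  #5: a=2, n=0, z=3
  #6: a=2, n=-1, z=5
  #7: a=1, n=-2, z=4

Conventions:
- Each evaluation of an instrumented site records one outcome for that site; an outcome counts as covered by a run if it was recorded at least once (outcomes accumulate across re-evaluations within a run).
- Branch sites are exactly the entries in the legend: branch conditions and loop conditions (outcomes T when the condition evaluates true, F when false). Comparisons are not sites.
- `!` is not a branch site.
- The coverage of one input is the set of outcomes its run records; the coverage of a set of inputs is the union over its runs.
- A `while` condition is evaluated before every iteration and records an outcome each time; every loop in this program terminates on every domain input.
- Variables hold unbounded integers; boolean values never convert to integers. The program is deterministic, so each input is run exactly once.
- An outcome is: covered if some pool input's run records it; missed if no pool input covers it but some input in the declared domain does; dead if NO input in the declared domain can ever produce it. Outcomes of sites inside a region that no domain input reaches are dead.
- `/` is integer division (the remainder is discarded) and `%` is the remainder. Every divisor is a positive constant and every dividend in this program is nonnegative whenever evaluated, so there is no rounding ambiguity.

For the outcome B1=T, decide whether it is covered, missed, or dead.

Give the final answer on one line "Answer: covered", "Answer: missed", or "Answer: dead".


B1=T is recorded by pool input(s) 1, 2, 3, 4, 5, 6, 7 -> covered
Answer: covered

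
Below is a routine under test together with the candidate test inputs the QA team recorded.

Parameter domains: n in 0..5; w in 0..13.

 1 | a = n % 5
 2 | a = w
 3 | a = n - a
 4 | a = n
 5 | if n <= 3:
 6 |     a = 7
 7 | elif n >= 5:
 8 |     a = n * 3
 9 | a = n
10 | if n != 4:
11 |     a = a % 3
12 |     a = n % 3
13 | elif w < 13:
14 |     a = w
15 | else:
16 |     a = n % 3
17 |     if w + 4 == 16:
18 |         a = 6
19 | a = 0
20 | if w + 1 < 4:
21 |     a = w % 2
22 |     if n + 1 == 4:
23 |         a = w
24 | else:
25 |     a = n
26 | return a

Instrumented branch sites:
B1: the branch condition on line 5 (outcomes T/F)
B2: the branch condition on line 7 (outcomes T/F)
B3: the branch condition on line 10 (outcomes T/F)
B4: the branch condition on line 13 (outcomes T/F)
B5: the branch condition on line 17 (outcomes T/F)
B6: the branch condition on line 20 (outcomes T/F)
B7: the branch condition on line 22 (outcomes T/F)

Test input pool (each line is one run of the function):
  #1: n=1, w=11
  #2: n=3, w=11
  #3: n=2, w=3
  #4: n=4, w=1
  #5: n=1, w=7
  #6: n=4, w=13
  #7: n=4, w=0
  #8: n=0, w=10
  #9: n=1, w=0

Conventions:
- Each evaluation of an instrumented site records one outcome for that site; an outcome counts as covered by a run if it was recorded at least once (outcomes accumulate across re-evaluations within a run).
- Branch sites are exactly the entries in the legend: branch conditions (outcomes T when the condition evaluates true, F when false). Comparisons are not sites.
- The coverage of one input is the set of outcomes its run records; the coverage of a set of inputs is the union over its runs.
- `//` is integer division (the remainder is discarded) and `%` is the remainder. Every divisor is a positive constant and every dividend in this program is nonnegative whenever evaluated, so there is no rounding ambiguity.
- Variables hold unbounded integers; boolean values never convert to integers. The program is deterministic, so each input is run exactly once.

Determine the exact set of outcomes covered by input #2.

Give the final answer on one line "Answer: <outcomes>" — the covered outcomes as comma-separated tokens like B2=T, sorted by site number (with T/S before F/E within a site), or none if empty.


Event log for input #2 (n=3, w=11):
  B1->T, B3->T, B6->F
collecting distinct outcomes: B1=T, B3=T, B6=F
Answer: B1=T, B3=T, B6=F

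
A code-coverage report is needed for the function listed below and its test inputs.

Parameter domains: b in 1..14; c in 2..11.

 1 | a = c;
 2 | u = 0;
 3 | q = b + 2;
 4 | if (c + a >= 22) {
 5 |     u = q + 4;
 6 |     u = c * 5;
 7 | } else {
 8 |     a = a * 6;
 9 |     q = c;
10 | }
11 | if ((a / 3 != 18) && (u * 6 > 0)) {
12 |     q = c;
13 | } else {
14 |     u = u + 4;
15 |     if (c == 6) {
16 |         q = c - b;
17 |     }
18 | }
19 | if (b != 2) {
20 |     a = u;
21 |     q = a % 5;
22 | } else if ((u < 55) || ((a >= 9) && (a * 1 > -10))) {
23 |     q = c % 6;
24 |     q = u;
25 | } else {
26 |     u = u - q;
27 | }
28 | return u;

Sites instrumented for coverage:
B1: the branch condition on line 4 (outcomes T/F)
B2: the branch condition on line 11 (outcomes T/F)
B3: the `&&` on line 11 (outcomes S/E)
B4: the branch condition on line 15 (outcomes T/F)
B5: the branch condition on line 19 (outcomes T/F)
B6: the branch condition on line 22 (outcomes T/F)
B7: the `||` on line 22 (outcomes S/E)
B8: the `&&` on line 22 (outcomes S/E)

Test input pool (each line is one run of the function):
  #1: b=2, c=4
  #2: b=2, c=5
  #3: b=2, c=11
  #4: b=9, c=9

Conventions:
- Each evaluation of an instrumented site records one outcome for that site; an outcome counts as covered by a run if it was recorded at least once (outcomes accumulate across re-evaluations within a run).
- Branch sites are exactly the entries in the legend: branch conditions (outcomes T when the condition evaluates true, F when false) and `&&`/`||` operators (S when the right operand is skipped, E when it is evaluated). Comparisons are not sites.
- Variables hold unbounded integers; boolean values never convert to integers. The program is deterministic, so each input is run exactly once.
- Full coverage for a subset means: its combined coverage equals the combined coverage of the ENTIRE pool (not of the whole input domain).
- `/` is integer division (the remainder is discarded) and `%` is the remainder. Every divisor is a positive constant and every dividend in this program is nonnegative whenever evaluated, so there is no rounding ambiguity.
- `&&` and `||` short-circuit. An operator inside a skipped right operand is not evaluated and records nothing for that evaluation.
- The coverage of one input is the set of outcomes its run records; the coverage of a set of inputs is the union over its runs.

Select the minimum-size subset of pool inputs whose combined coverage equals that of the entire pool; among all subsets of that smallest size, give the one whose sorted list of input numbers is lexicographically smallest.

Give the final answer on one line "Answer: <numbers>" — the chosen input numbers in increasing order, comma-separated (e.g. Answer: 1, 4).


test 1 (b=2, c=4) fires B1->F, B3->E, B2->F, B4->F, B5->F, B7->S, B6->T; hits B1=F, B2=F, B3=E, B4=F, B5=F, B6=T, B7=S
test 2 (b=2, c=5) fires B1->F, B3->E, B2->F, B4->F, B5->F, B7->S, B6->T; hits B1=F, B2=F, B3=E, B4=F, B5=F, B6=T, B7=S
test 3 (b=2, c=11) fires B1->T, B3->E, B2->T, B5->F, B7->E, B8->E, B6->T; hits B1=T, B2=T, B3=E, B5=F, B6=T, B7=E, B8=E
test 4 (b=9, c=9) fires B1->F, B3->S, B2->F, B4->F, B5->T; hits B1=F, B2=F, B3=S, B4=F, B5=T
together the pool reaches 13 outcomes: B1=T, B1=F, B2=T, B2=F, B3=S, B3=E, B4=F, B5=T, B5=F, B6=T, B7=S, B7=E, B8=E
checked all size-1 subsets: none covers 13 outcomes (max 7/13)
checked all size-2 subsets: none covers 13 outcomes (max 12/13)
at size 3, {1, 3, 4} reaches all 13 outcomes; every lexicographically earlier size-3 subset fails
Answer: 1, 3, 4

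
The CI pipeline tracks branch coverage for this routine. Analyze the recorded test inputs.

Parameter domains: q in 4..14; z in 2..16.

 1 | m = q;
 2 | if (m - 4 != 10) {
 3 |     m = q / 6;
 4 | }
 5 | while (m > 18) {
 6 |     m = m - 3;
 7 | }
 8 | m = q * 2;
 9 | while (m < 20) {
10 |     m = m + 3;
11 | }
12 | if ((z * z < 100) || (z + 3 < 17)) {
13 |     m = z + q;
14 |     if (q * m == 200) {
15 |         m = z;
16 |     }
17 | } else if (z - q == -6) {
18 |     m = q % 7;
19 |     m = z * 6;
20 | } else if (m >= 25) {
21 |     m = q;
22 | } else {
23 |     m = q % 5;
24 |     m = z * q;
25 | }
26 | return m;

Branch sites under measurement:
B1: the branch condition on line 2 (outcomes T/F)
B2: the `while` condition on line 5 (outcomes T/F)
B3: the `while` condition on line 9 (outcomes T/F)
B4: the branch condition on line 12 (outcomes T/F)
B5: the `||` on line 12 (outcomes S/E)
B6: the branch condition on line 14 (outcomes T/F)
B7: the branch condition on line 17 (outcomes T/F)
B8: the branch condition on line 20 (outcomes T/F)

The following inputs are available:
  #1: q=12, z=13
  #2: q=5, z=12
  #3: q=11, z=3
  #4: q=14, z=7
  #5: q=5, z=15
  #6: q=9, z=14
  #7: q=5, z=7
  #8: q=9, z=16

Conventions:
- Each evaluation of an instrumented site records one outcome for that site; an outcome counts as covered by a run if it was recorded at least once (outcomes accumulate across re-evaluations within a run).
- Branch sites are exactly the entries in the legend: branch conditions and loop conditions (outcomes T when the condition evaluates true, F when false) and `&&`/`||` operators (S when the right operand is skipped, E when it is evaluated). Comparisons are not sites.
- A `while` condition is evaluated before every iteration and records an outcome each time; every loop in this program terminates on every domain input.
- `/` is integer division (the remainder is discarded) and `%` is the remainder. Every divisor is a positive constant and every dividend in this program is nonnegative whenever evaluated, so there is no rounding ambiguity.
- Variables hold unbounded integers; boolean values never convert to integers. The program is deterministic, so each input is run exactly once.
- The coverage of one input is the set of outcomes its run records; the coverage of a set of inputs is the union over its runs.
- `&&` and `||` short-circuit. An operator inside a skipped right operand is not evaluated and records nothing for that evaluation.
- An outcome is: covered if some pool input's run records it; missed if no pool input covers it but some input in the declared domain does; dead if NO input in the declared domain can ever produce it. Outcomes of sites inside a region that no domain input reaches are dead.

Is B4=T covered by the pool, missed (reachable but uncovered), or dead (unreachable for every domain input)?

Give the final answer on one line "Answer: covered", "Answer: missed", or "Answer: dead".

B4=T is recorded by pool input(s) 1, 2, 3, 4, 7 -> covered

Answer: covered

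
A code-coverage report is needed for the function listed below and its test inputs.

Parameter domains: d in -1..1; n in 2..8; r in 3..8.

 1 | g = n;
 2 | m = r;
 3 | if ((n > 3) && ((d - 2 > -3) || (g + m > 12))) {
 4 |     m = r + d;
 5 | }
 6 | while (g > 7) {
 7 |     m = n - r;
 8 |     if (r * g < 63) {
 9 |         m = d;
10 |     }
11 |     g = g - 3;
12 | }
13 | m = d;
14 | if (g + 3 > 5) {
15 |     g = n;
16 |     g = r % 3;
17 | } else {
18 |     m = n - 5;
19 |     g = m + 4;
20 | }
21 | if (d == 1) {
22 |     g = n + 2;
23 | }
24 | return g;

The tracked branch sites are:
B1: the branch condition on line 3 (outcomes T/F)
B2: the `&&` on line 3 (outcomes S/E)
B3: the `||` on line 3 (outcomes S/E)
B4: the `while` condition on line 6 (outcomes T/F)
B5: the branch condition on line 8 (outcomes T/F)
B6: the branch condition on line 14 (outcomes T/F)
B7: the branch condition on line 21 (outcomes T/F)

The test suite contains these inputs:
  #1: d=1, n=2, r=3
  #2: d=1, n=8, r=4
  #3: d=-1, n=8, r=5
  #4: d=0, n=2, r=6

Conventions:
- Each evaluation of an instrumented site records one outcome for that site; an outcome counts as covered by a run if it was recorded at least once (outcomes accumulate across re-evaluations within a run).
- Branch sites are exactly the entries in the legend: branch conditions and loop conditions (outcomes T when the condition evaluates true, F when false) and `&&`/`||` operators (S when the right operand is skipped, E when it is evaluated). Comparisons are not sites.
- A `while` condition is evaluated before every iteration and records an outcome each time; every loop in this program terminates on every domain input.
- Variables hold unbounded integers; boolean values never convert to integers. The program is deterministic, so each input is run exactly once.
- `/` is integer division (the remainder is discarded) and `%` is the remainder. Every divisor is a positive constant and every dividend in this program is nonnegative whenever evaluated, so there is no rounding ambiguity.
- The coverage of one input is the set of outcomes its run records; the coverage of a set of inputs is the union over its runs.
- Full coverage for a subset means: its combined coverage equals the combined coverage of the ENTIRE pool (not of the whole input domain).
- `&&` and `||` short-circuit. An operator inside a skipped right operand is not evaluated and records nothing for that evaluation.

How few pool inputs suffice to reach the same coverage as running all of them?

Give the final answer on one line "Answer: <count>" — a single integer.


#1 (d=1, n=2, r=3) -> B2->S, B1->F, B4->F, B6->F, B7->T; covered: B1=F, B2=S, B4=F, B6=F, B7=T
#2 (d=1, n=8, r=4) -> B2->E, B3->S, B1->T, B4->T, B5->T, B4->F, B6->T, B7->T; covered: B1=T, B2=E, B3=S, B4=T, B4=F, B5=T, B6=T, B7=T
#3 (d=-1, n=8, r=5) -> B2->E, B3->E, B1->T, B4->T, B5->T, B4->F, B6->T, B7->F; covered: B1=T, B2=E, B3=E, B4=T, B4=F, B5=T, B6=T, B7=F
#4 (d=0, n=2, r=6) -> B2->S, B1->F, B4->F, B6->F, B7->F; covered: B1=F, B2=S, B4=F, B6=F, B7=F
pool-wide coverage (13 outcomes): B1=T, B1=F, B2=S, B2=E, B3=S, B3=E, B4=T, B4=F, B5=T, B6=T, B6=F, B7=T, B7=F
every size-1 subset falls short of the 13 outcomes (best: 8/13)
every size-2 subset falls short of the 13 outcomes (best: 12/13)
at size 3, {1, 2, 3} reaches all 13 outcomes; every lexicographically earlier size-3 subset fails
Answer: 3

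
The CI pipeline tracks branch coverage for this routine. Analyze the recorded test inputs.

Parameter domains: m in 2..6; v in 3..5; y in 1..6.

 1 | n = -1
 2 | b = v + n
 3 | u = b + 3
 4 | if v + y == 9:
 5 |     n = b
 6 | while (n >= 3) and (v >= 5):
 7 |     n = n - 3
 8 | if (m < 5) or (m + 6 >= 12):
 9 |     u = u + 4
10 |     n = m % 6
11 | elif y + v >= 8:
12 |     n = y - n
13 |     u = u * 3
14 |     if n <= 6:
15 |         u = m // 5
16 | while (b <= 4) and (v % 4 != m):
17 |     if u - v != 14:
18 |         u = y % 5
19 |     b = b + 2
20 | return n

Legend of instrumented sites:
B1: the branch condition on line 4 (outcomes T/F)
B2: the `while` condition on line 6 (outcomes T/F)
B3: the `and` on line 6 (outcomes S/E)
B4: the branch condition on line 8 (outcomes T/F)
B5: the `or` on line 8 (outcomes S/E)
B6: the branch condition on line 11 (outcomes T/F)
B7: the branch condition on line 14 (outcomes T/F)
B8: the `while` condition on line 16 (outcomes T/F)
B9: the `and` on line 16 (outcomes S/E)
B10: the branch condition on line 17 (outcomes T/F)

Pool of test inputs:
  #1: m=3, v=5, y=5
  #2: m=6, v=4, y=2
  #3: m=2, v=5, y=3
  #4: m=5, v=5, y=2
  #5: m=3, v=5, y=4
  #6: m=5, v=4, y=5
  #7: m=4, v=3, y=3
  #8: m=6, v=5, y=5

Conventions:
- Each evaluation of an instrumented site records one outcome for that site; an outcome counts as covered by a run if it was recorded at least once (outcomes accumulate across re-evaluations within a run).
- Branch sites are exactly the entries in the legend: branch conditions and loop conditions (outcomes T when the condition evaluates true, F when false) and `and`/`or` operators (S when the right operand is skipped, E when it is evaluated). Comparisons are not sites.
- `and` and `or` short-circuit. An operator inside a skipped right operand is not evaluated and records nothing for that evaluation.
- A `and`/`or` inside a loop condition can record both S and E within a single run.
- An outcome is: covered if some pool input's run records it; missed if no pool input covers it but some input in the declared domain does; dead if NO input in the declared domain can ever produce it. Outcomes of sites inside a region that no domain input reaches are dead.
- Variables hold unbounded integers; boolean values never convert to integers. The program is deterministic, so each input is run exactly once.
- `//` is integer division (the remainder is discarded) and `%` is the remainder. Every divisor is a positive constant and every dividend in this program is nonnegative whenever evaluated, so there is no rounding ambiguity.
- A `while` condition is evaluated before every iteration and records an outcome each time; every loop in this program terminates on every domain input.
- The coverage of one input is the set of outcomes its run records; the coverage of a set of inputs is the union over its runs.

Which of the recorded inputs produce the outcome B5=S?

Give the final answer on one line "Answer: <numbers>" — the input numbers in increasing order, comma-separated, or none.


input #1 (m=3, v=5, y=5): produces B5=S
input #2 (m=6, v=4, y=2): does not produce B5=S
input #3 (m=2, v=5, y=3): produces B5=S
input #4 (m=5, v=5, y=2): does not produce B5=S
input #5 (m=3, v=5, y=4): produces B5=S
input #6 (m=5, v=4, y=5): does not produce B5=S
input #7 (m=4, v=3, y=3): produces B5=S
input #8 (m=6, v=5, y=5): does not produce B5=S
Answer: 1, 3, 5, 7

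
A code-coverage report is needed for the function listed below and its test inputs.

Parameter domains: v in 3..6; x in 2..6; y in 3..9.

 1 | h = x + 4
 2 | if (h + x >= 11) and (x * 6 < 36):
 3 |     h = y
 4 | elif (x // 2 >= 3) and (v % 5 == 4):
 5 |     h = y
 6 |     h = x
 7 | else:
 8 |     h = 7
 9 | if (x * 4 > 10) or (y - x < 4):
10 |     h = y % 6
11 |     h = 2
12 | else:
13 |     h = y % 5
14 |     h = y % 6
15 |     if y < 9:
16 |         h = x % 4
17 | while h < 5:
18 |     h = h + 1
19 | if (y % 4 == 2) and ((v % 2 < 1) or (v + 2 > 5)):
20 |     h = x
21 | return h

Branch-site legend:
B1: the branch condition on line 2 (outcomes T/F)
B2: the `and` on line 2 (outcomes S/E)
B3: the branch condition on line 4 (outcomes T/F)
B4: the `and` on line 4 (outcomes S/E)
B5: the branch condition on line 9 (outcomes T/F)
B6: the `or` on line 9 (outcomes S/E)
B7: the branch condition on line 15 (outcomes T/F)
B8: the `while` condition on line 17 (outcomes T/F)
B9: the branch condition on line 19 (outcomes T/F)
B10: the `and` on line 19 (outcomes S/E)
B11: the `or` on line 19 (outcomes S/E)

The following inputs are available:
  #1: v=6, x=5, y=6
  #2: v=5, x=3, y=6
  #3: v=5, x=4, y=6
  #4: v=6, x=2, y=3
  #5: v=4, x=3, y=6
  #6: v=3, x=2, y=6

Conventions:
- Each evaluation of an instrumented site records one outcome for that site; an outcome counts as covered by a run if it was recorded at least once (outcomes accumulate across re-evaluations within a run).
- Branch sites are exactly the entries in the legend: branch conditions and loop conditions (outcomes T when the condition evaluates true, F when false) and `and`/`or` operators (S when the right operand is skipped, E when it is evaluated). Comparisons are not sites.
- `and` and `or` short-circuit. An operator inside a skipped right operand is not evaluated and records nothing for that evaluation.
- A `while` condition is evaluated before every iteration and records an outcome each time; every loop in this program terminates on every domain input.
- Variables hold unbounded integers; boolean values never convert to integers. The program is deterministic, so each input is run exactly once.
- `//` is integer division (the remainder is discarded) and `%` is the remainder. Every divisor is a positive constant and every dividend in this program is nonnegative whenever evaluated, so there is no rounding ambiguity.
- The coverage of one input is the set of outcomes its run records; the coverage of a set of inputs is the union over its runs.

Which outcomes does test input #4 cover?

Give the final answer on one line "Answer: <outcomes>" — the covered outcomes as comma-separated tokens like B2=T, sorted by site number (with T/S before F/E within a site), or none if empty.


Event log for input #4 (v=6, x=2, y=3):
  B2->S, B1->F, B4->S, B3->F, B6->E, B5->T, B8->T, B8->T, B8->T, B8->F
  B10->S, B9->F
distinct outcomes covered: B1=F, B2=S, B3=F, B4=S, B5=T, B6=E, B8=T, B8=F, B9=F, B10=S
Answer: B1=F, B2=S, B3=F, B4=S, B5=T, B6=E, B8=T, B8=F, B9=F, B10=S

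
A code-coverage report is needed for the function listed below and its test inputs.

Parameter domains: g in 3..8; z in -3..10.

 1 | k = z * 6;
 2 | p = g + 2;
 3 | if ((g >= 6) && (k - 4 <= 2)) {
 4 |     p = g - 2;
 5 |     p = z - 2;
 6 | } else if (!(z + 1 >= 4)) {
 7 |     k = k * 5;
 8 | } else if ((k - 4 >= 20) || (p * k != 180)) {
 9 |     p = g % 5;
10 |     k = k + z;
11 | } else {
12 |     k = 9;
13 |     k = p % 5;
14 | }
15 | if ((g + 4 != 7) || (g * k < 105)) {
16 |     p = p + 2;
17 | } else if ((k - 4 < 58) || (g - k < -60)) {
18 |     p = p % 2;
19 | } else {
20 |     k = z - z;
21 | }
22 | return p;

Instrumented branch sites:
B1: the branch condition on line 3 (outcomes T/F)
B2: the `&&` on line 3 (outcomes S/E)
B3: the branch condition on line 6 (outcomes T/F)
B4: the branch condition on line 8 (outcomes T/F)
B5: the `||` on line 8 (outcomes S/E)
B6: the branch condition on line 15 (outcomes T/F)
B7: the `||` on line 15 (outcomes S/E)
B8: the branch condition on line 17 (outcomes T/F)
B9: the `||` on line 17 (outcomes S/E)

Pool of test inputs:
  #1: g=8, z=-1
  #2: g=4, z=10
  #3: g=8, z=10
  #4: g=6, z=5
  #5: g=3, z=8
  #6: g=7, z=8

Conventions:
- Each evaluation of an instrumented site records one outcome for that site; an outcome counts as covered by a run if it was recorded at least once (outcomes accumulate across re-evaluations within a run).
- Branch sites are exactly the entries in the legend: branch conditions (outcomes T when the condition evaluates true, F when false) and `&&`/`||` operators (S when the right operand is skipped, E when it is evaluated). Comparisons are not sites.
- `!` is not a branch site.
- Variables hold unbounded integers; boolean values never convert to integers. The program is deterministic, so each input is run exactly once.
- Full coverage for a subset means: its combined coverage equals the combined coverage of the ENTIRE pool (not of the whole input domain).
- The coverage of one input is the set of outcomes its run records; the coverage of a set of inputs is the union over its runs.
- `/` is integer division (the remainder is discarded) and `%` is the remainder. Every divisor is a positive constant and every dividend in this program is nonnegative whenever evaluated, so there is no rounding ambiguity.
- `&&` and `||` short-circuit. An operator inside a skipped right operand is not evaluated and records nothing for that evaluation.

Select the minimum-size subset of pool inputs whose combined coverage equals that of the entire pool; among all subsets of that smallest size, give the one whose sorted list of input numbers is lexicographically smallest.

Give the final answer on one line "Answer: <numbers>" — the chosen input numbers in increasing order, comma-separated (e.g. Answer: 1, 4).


run #1 (g=8, z=-1) runs B2->E, B1->T, B7->S, B6->T; records B1=T, B2=E, B6=T, B7=S
run #2 (g=4, z=10) runs B2->S, B1->F, B3->F, B5->S, B4->T, B7->S, B6->T; records B1=F, B2=S, B3=F, B4=T, B5=S, B6=T, B7=S
run #3 (g=8, z=10) runs B2->E, B1->F, B3->F, B5->S, B4->T, B7->S, B6->T; records B1=F, B2=E, B3=F, B4=T, B5=S, B6=T, B7=S
run #4 (g=6, z=5) runs B2->E, B1->F, B3->F, B5->S, B4->T, B7->S, B6->T; records B1=F, B2=E, B3=F, B4=T, B5=S, B6=T, B7=S
run #5 (g=3, z=8) runs B2->S, B1->F, B3->F, B5->S, B4->T, B7->E, B6->F, B9->S, B8->T; records B1=F, B2=S, B3=F, B4=T, B5=S, B6=F, B7=E, B8=T, B9=S
run #6 (g=7, z=8) runs B2->E, B1->F, B3->F, B5->S, B4->T, B7->S, B6->T; records B1=F, B2=E, B3=F, B4=T, B5=S, B6=T, B7=S
union over all inputs: B1=T, B1=F, B2=S, B2=E, B3=F, B4=T, B5=S, B6=T, B6=F, B7=S, B7=E, B8=T, B9=S (13 outcomes)
every size-1 subset falls short of the 13 outcomes (best: 9/13)
size 2: inputs {1, 5} cover all 13 outcomes, and no lexicographically smaller subset of this size does
Answer: 1, 5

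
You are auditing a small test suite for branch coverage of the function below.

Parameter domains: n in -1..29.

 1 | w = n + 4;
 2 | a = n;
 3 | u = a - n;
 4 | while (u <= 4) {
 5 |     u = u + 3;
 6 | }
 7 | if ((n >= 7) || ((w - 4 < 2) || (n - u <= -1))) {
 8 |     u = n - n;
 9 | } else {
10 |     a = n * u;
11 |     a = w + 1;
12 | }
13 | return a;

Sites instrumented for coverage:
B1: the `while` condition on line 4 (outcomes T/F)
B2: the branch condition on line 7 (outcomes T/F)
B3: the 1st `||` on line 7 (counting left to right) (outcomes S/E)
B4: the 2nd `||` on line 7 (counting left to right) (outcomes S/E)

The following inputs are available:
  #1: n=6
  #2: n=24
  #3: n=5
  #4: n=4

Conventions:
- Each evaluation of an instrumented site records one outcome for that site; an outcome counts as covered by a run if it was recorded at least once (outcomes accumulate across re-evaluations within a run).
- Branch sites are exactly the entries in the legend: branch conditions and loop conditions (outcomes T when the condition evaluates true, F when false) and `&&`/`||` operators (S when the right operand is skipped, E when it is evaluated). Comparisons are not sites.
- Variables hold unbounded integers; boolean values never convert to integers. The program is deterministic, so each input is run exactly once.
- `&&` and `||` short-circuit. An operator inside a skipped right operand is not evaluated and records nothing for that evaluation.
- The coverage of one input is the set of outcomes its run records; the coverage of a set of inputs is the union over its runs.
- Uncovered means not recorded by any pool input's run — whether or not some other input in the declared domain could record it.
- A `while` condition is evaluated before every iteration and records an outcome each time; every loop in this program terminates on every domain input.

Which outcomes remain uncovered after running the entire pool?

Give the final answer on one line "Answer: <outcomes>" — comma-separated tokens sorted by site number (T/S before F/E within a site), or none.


test 1 (n=6) fires B1->T, B1->T, B1->F, B3->E, B4->E, B2->F; hits B1=T, B1=F, B2=F, B3=E, B4=E
test 2 (n=24) fires B1->T, B1->T, B1->F, B3->S, B2->T; hits B1=T, B1=F, B2=T, B3=S
test 3 (n=5) fires B1->T, B1->T, B1->F, B3->E, B4->E, B2->T; hits B1=T, B1=F, B2=T, B3=E, B4=E
test 4 (n=4) fires B1->T, B1->T, B1->F, B3->E, B4->E, B2->T; hits B1=T, B1=F, B2=T, B3=E, B4=E
union over the pool: B1=T, B1=F, B2=T, B2=F, B3=S, B3=E, B4=E
uncovered (1 of 8): B4=S
Answer: B4=S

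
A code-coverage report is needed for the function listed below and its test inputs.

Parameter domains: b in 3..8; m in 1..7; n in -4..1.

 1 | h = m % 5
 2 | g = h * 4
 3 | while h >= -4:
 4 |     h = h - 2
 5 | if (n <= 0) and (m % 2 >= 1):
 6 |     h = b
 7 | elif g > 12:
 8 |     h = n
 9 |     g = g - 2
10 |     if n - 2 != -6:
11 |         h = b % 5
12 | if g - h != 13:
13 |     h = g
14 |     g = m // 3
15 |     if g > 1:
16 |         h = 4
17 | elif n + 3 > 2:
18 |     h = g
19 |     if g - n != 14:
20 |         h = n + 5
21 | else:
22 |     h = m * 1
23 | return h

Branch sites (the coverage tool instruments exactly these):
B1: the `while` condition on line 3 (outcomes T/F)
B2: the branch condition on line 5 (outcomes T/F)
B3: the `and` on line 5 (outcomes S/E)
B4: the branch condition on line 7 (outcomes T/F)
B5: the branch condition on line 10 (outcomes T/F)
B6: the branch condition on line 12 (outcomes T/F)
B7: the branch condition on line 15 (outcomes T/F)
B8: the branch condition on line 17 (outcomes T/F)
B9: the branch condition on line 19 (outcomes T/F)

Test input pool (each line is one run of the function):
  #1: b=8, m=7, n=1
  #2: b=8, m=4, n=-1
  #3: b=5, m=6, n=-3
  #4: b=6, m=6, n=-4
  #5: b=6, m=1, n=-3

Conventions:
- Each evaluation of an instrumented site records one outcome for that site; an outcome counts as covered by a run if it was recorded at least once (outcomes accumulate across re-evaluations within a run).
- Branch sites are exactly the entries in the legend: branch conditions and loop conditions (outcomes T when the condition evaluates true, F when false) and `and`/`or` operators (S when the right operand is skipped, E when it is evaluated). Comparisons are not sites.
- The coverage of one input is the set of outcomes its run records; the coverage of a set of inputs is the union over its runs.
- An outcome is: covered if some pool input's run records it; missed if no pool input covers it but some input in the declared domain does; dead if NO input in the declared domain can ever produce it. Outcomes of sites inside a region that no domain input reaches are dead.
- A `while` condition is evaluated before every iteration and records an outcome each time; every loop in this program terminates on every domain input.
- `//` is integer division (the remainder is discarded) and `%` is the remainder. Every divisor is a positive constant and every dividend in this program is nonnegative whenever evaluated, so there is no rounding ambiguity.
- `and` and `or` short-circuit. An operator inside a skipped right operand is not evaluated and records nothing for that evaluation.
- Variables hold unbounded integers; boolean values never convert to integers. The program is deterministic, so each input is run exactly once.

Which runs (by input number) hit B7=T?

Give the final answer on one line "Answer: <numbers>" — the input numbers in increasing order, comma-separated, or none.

input #1 (b=8, m=7, n=1): covers B7=T
input #2 (b=8, m=4, n=-1): misses B7=T
input #3 (b=5, m=6, n=-3): covers B7=T
input #4 (b=6, m=6, n=-4): covers B7=T
input #5 (b=6, m=1, n=-3): misses B7=T

Answer: 1, 3, 4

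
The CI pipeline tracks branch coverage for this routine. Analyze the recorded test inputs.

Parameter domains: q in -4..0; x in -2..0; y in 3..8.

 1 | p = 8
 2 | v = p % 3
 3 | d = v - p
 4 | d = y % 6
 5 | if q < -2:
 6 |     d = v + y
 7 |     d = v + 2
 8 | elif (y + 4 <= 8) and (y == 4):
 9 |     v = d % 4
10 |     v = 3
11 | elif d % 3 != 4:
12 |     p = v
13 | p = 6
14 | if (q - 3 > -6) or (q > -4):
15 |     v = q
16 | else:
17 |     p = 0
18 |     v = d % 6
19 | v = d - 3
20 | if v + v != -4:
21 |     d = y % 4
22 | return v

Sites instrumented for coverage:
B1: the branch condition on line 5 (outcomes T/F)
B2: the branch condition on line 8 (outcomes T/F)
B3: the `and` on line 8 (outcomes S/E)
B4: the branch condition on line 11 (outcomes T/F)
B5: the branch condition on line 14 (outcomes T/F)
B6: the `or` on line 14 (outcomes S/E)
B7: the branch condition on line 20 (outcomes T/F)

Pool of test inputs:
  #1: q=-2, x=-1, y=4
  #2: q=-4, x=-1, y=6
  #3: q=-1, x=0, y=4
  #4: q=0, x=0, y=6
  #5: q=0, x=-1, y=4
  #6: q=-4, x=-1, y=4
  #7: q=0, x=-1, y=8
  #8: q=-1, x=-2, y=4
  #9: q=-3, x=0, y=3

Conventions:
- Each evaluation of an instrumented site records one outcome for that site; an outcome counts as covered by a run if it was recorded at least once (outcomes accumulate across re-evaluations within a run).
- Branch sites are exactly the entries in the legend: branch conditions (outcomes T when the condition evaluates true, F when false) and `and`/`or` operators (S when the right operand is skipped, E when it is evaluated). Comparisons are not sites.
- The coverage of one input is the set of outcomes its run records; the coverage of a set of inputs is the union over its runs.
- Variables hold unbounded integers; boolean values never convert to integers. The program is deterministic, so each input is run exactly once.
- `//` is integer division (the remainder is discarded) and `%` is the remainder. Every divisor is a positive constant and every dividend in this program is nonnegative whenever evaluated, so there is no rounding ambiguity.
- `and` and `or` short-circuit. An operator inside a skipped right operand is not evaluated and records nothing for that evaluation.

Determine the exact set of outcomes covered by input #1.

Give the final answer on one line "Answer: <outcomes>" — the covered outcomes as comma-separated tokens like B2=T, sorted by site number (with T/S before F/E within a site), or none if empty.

Tracing the run of input #1 (q=-2, x=-1, y=4):
  B1->F, B3->E, B2->T, B6->S, B5->T, B7->T
distinct outcomes covered: B1=F, B2=T, B3=E, B5=T, B6=S, B7=T

Answer: B1=F, B2=T, B3=E, B5=T, B6=S, B7=T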